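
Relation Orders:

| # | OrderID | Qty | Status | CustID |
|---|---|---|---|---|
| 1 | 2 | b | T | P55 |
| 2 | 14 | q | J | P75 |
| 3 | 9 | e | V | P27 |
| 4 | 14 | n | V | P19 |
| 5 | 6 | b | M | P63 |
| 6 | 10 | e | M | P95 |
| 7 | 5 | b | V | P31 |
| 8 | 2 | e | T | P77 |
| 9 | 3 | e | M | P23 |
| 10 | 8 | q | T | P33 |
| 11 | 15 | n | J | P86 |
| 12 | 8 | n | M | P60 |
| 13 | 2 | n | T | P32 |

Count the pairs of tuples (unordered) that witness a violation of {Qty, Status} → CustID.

1

(Qty=e, Status=M): violating pairs (6,9) — 1 pair.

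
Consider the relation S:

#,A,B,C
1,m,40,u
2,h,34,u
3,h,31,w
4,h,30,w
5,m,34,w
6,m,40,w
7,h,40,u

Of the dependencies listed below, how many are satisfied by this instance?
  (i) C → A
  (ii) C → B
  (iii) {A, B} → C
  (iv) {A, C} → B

0

(i) C → A: C=u: rows 1, 2, 7 → A takes values {m, h} — violation; C=w: rows 3, 4, 5, 6 → A takes values {h, m} — violation — fails.
(ii) C → B: C=u: rows 1, 2, 7 → B takes values {40, 34} — violation; C=w: rows 3, 4, 5, 6 → B takes values {31, 30, 34, 40} — violation — fails.
(iii) {A, B} → C: (A=m, B=40): rows 1, 6 → C takes values {u, w} — violation — fails.
(iv) {A, C} → B: (A=h, C=u): rows 2, 7 → B takes values {34, 40} — violation; (A=h, C=w): rows 3, 4 → B takes values {31, 30} — violation; (A=m, C=w): rows 5, 6 → B takes values {34, 40} — violation — fails.
None of the 4 dependencies hold.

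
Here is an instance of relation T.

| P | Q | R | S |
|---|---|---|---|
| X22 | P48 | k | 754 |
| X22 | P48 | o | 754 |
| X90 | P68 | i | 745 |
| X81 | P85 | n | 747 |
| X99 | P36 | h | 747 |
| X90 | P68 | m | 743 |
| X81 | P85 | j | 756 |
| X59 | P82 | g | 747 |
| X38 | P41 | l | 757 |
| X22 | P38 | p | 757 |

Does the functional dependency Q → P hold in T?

Q=P48: 2 rows → P = X22, X22 ✓
Q=P68: 2 rows → P = X90, X90 ✓
Q=P85: 2 rows → P = X81, X81 ✓
Q=P36: 1 row → P = X99 ✓
Q=P82: 1 row → P = X59 ✓
Q=P41: 1 row → P = X38 ✓
Q=P38: 1 row → P = X22 ✓
Every Q value is associated with a single P value, so Q → P holds.

Yes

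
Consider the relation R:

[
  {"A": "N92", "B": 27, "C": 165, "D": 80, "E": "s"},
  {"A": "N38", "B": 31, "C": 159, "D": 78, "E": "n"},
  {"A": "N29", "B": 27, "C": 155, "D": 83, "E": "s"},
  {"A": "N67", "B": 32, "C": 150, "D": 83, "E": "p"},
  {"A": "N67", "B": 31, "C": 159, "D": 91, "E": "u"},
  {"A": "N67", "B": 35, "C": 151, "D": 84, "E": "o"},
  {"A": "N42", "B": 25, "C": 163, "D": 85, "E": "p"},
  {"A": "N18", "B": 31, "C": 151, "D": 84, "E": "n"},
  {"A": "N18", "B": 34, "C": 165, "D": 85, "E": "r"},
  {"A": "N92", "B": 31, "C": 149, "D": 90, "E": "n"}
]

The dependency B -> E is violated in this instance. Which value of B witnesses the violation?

31

B=27: 2 rows → E = s, s ✓
B=31: 4 rows → E takes values {n, u} — violation
B=32: 1 row → E = p ✓
B=35: 1 row → E = o ✓
B=25: 1 row → E = p ✓
B=34: 1 row → E = r ✓
The only B value with inconsistent E is B=31.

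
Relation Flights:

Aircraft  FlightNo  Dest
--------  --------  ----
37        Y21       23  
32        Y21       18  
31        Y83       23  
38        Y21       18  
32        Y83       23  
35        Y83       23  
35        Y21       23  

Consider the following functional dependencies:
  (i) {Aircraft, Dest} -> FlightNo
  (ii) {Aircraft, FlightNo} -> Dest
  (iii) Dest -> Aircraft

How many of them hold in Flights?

(i) {Aircraft, Dest} -> FlightNo: (Aircraft=35, Dest=23): 2 rows → FlightNo takes values {Y83, Y21} — violation — fails.
(ii) {Aircraft, FlightNo} -> Dest: every LHS value maps to a single RHS value — holds.
(iii) Dest -> Aircraft: Dest=23: 5 rows → Aircraft takes values {37, 31, 32, 35} — violation; Dest=18: 2 rows → Aircraft takes values {32, 38} — violation — fails.
1 of the 3 dependencies holds.

1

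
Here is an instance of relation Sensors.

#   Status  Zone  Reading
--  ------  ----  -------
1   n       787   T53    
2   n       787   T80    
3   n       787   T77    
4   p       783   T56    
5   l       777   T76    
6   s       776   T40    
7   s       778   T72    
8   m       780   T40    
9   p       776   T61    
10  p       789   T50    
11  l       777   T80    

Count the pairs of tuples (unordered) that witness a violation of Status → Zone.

4

Status=n: all 3 rows agree on Zone — 0 pairs.
Status=p: violating pairs (4,9), (4,10), (9,10) — 3 pairs.
Status=l: all 2 rows agree on Zone — 0 pairs.
Status=s: violating pairs (6,7) — 1 pair.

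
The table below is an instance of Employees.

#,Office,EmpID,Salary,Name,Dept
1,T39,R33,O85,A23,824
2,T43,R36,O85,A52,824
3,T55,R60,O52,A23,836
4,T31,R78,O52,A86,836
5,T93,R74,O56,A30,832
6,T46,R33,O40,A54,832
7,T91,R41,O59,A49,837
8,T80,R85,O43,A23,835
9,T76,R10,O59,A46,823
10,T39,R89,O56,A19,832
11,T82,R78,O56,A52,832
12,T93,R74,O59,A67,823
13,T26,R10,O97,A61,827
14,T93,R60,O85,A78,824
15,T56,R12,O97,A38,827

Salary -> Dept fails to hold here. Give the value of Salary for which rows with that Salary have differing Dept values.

Salary=O85: rows 1, 2, 14 → Dept = 824, 824, 824 ✓
Salary=O52: rows 3, 4 → Dept = 836, 836 ✓
Salary=O56: rows 5, 10, 11 → Dept = 832, 832, 832 ✓
Salary=O40: row 6 → Dept = 832 ✓
Salary=O59: rows 7, 9, 12 → Dept takes values {837, 823} — violation
Salary=O43: row 8 → Dept = 835 ✓
Salary=O97: rows 13, 15 → Dept = 827, 827 ✓
The only Salary value with inconsistent Dept is Salary=O59.

O59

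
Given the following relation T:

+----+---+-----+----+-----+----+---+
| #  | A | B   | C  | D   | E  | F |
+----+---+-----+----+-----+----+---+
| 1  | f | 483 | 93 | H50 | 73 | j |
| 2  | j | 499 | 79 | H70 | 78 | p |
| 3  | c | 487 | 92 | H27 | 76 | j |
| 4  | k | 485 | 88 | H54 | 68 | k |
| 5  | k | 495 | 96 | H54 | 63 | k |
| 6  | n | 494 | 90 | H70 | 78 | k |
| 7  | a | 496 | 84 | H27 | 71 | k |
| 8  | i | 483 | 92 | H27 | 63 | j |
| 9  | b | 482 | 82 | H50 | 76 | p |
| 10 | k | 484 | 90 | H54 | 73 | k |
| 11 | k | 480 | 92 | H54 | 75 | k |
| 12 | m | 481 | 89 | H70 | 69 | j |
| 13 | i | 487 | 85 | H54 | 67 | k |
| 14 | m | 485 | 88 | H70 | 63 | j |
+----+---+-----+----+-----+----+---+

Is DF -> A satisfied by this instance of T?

No

(D=H50, F=j): row 1 → A = f ✓
(D=H70, F=p): row 2 → A = j ✓
(D=H27, F=j): rows 3, 8 → A takes values {c, i} — violation
(D=H54, F=k): rows 4, 5, 10, 11, 13 → A takes values {k, i} — violation
(D=H70, F=k): row 6 → A = n ✓
(D=H27, F=k): row 7 → A = a ✓
(D=H50, F=p): row 9 → A = b ✓
(D=H70, F=j): rows 12, 14 → A = m, m ✓
Two rows agree on DF but differ on A, so DF -> A does not hold.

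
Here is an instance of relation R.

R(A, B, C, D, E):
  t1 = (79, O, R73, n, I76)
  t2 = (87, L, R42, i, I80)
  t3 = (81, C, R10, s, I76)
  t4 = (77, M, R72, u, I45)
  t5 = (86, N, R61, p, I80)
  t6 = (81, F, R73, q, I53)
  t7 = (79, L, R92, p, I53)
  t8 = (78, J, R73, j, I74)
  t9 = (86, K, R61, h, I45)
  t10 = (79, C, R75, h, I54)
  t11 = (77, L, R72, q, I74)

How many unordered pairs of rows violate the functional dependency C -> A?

3

C=R73: violating pairs (1,6), (1,8), (6,8) — 3 pairs.
C=R72: all 2 rows agree on A — 0 pairs.
C=R61: all 2 rows agree on A — 0 pairs.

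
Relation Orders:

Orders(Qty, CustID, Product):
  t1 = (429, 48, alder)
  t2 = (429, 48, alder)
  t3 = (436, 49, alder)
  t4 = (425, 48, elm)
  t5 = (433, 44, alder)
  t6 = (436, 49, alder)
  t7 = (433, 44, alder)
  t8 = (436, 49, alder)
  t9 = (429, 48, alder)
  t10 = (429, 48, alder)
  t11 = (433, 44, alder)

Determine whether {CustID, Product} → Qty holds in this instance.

(CustID=48, Product=alder): rows 1, 2, 9, 10 → Qty = 429, 429, 429, 429 ✓
(CustID=49, Product=alder): rows 3, 6, 8 → Qty = 436, 436, 436 ✓
(CustID=48, Product=elm): row 4 → Qty = 425 ✓
(CustID=44, Product=alder): rows 5, 7, 11 → Qty = 433, 433, 433 ✓
Every {CustID, Product} value is associated with a single Qty value, so {CustID, Product} → Qty holds.

Yes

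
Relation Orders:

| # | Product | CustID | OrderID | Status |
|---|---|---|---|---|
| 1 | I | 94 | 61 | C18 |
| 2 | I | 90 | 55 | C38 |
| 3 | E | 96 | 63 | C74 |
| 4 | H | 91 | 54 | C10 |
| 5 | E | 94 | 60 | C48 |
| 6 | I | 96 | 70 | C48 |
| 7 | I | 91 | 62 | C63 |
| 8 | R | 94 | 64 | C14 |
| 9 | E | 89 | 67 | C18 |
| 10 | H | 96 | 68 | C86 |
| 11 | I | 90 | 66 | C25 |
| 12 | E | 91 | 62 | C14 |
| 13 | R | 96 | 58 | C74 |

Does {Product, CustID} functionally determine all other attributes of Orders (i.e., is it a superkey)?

No

Rows 2 and 11 have the same {Product, CustID} value (Product=I, CustID=90) but are distinct tuples, so {Product, CustID} does not determine every attribute — not a superkey.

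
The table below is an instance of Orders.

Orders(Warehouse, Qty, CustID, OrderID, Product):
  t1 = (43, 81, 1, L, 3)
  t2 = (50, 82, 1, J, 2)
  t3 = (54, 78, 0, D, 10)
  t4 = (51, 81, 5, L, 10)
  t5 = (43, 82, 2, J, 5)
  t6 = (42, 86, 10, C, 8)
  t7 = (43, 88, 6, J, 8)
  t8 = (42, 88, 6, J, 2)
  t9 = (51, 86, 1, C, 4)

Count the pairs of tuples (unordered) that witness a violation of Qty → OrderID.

Qty=81: all 2 rows agree on OrderID — 0 pairs.
Qty=82: all 2 rows agree on OrderID — 0 pairs.
Qty=86: all 2 rows agree on OrderID — 0 pairs.
Qty=88: all 2 rows agree on OrderID — 0 pairs.

0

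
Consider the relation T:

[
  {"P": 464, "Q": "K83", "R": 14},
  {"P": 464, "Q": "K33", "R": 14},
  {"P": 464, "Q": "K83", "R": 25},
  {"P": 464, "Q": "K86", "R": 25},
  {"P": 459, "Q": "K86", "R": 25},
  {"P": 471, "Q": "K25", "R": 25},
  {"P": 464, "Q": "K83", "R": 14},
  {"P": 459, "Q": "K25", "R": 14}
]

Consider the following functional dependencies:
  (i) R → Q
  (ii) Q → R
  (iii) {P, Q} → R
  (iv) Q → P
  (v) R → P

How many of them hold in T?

(i) R → Q: R=14: 4 rows → Q takes values {K83, K33, K25} — violation; R=25: 4 rows → Q takes values {K83, K86, K25} — violation — fails.
(ii) Q → R: Q=K83: 3 rows → R takes values {14, 25} — violation; Q=K25: 2 rows → R takes values {25, 14} — violation — fails.
(iii) {P, Q} → R: (P=464, Q=K83): 3 rows → R takes values {14, 25} — violation — fails.
(iv) Q → P: Q=K86: 2 rows → P takes values {464, 459} — violation; Q=K25: 2 rows → P takes values {471, 459} — violation — fails.
(v) R → P: R=14: 4 rows → P takes values {464, 459} — violation; R=25: 4 rows → P takes values {464, 459, 471} — violation — fails.
None of the 5 dependencies hold.

0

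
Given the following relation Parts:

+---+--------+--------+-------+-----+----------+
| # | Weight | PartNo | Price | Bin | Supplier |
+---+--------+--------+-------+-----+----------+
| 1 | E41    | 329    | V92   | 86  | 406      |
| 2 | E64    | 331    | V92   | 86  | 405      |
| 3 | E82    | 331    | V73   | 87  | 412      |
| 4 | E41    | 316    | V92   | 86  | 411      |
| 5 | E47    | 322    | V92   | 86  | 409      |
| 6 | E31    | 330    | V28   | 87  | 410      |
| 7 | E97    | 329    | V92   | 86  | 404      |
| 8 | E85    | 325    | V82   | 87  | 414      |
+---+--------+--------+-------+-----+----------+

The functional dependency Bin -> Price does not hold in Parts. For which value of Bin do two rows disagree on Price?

87

Bin=86: rows 1, 2, 4, 5, 7 → Price = V92, V92, V92, V92, V92 ✓
Bin=87: rows 3, 6, 8 → Price takes values {V73, V28, V82} — violation
The only Bin value with inconsistent Price is Bin=87.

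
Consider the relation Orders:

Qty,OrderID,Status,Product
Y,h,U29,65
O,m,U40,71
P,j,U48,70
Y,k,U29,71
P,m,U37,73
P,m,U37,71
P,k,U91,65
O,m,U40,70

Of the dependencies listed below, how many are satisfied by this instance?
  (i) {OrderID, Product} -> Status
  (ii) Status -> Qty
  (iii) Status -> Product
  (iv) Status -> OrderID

1

(i) {OrderID, Product} -> Status: (OrderID=m, Product=71): 2 rows → Status takes values {U40, U37} — violation — fails.
(ii) Status -> Qty: every LHS value maps to a single RHS value — holds.
(iii) Status -> Product: Status=U29: 2 rows → Product takes values {65, 71} — violation; Status=U40: 2 rows → Product takes values {71, 70} — violation; Status=U37: 2 rows → Product takes values {73, 71} — violation — fails.
(iv) Status -> OrderID: Status=U29: 2 rows → OrderID takes values {h, k} — violation — fails.
1 of the 4 dependencies holds.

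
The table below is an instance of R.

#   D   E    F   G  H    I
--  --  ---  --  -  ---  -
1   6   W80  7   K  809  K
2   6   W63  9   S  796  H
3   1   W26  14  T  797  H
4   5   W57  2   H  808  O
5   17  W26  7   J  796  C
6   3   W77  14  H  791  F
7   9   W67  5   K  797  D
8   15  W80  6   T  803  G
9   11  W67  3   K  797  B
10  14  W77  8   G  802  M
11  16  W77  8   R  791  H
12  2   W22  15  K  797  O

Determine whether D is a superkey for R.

Rows 1 and 2 have the same D value D=6 but are distinct tuples, so D does not determine every attribute — not a superkey.

No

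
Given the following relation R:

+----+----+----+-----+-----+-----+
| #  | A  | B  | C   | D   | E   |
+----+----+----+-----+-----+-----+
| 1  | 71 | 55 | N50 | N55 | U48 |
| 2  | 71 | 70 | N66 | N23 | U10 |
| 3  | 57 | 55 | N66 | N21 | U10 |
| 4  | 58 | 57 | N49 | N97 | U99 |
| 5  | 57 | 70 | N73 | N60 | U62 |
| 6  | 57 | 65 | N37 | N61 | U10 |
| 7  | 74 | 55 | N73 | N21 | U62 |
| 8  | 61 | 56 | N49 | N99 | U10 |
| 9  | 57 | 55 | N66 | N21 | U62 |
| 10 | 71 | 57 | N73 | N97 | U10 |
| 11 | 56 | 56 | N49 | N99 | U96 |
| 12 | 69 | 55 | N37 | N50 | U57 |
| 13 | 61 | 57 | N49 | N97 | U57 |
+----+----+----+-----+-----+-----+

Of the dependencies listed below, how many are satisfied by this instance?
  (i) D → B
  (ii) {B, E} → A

(i) D → B: every LHS value maps to a single RHS value — holds.
(ii) {B, E} → A: (B=55, E=U62): rows 7, 9 → A takes values {74, 57} — violation — fails.
1 of the 2 dependencies holds.

1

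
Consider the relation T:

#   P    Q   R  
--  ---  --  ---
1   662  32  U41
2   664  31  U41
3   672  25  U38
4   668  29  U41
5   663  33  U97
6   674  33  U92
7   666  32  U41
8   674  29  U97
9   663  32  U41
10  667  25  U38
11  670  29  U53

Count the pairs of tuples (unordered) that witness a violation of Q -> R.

Q=32: all 3 rows agree on R — 0 pairs.
Q=25: all 2 rows agree on R — 0 pairs.
Q=29: violating pairs (4,8), (4,11), (8,11) — 3 pairs.
Q=33: violating pairs (5,6) — 1 pair.

4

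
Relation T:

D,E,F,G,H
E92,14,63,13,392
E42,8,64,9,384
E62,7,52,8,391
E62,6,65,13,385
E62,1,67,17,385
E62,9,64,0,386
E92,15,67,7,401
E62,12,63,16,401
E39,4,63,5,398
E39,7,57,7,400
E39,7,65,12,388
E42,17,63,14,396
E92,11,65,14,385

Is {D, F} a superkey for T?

All 13 rows have distinct {D, F} values, so {D, F} → (all attributes) holds and {D, F} is a superkey.

Yes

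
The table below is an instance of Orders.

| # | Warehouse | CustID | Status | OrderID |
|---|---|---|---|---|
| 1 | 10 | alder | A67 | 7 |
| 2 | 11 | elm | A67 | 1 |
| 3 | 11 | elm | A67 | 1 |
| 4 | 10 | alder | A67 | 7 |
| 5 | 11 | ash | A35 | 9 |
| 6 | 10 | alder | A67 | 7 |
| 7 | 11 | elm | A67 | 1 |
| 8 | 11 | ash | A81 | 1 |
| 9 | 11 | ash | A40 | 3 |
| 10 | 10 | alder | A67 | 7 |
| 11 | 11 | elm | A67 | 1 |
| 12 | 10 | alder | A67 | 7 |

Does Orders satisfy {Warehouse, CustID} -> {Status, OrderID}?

(Warehouse=10, CustID=alder): rows 1, 4, 6, 10, 12 → {Status,OrderID} = (A67, 7), (A67, 7), (A67, 7), (A67, 7), (A67, 7) ✓
(Warehouse=11, CustID=elm): rows 2, 3, 7, 11 → {Status,OrderID} = (A67, 1), (A67, 1), (A67, 1), (A67, 1) ✓
(Warehouse=11, CustID=ash): rows 5, 8, 9 → {Status,OrderID} takes values {(A35, 9), (A81, 1), (A40, 3)} — violation
Two rows agree on {Warehouse, CustID} but differ on {Status, OrderID}, so {Warehouse, CustID} -> {Status, OrderID} does not hold.

No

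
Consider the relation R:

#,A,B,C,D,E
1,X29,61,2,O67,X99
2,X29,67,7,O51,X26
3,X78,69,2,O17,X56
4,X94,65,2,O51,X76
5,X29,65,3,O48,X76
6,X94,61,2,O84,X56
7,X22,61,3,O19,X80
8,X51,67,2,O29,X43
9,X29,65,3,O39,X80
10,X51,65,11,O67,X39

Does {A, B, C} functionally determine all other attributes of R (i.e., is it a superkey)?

No

Rows 5 and 9 have the same {A, B, C} value (A=X29, B=65, C=3) but are distinct tuples, so {A, B, C} does not determine every attribute — not a superkey.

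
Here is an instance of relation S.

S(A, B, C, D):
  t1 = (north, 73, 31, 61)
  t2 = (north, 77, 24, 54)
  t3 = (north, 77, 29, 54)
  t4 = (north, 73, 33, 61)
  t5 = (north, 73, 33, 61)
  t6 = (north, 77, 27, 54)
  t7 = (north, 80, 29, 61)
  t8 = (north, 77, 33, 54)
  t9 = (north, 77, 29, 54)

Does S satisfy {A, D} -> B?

No

(A=north, D=61): rows 1, 4, 5, 7 → B takes values {73, 80} — violation
(A=north, D=54): rows 2, 3, 6, 8, 9 → B = 77, 77, 77, 77, 77 ✓
Two rows agree on {A, D} but differ on B, so {A, D} -> B does not hold.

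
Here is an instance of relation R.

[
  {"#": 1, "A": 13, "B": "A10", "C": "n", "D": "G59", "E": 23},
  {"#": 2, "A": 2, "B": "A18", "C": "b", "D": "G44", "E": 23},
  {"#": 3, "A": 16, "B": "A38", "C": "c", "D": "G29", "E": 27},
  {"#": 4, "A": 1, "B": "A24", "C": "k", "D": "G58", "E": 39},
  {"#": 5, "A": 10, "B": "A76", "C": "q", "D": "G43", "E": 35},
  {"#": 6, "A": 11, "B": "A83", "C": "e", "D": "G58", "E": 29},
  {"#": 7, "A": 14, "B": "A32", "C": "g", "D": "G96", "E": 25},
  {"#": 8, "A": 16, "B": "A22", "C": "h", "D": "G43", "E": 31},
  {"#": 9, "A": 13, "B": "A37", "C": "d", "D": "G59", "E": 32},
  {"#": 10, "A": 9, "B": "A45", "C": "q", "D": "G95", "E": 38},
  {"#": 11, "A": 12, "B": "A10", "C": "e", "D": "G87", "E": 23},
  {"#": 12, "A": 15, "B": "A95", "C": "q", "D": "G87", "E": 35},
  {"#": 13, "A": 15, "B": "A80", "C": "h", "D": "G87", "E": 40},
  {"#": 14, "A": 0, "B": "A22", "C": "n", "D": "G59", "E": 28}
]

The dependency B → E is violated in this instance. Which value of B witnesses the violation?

B=A10: rows 1, 11 → E = 23, 23 ✓
B=A18: row 2 → E = 23 ✓
B=A38: row 3 → E = 27 ✓
B=A24: row 4 → E = 39 ✓
B=A76: row 5 → E = 35 ✓
B=A83: row 6 → E = 29 ✓
B=A32: row 7 → E = 25 ✓
B=A22: rows 8, 14 → E takes values {31, 28} — violation
B=A37: row 9 → E = 32 ✓
B=A45: row 10 → E = 38 ✓
B=A95: row 12 → E = 35 ✓
B=A80: row 13 → E = 40 ✓
The only B value with inconsistent E is B=A22.

A22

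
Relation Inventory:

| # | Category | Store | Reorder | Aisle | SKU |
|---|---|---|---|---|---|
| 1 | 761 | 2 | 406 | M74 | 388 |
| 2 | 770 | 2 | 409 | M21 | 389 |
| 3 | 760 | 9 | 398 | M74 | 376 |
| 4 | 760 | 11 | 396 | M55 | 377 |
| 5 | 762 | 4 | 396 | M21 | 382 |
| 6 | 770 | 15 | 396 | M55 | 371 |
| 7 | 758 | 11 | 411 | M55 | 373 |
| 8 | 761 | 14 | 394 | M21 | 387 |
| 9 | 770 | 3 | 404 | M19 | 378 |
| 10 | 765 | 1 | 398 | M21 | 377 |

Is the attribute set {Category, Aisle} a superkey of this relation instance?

All 10 rows have distinct {Category, Aisle} values, so {Category, Aisle} → (all attributes) holds and {Category, Aisle} is a superkey.

Yes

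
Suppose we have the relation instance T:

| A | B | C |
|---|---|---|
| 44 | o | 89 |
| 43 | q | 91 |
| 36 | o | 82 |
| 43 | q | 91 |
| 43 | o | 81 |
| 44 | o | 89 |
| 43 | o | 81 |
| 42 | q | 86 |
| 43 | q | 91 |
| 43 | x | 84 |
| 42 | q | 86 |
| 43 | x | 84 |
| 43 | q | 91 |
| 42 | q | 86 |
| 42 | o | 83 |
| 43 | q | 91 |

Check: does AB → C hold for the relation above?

(A=44, B=o): 2 rows → C = 89, 89 ✓
(A=43, B=q): 5 rows → C = 91, 91, 91, 91, 91 ✓
(A=36, B=o): 1 row → C = 82 ✓
(A=43, B=o): 2 rows → C = 81, 81 ✓
(A=42, B=q): 3 rows → C = 86, 86, 86 ✓
(A=43, B=x): 2 rows → C = 84, 84 ✓
(A=42, B=o): 1 row → C = 83 ✓
Every AB value is associated with a single C value, so AB → C holds.

Yes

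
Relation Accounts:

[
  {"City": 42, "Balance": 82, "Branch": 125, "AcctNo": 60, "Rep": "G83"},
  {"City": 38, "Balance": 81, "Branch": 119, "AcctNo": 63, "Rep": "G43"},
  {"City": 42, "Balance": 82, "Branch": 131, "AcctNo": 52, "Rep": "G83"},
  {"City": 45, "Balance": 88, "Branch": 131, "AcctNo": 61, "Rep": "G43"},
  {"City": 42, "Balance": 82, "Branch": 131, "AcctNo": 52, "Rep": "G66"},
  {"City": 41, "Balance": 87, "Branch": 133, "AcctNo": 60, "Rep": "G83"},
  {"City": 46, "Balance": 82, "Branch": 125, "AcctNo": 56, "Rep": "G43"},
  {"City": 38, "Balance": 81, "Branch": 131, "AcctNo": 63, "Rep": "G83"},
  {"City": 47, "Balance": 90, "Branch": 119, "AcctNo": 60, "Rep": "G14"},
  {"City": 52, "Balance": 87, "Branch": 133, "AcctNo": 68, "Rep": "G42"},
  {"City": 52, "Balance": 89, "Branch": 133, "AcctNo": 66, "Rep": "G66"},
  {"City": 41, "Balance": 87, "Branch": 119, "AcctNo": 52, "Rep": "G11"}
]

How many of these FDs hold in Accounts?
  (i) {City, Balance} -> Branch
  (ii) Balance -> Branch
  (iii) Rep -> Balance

(i) {City, Balance} -> Branch: (City=42, Balance=82): 3 rows → Branch takes values {125, 131} — violation; (City=38, Balance=81): 2 rows → Branch takes values {119, 131} — violation; (City=41, Balance=87): 2 rows → Branch takes values {133, 119} — violation — fails.
(ii) Balance -> Branch: Balance=82: 4 rows → Branch takes values {125, 131} — violation; Balance=81: 2 rows → Branch takes values {119, 131} — violation; Balance=87: 3 rows → Branch takes values {133, 119} — violation — fails.
(iii) Rep -> Balance: Rep=G83: 4 rows → Balance takes values {82, 87, 81} — violation; Rep=G43: 3 rows → Balance takes values {81, 88, 82} — violation; Rep=G66: 2 rows → Balance takes values {82, 89} — violation — fails.
None of the 3 dependencies hold.

0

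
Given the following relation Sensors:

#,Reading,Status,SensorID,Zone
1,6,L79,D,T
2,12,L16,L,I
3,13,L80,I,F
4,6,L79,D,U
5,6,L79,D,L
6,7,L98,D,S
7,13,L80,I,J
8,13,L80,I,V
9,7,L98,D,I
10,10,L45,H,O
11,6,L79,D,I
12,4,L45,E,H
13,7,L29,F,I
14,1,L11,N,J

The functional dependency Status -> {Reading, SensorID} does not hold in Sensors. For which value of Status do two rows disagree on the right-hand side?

L45

Status=L79: rows 1, 4, 5, 11 → {Reading,SensorID} = (6, D), (6, D), (6, D), (6, D) ✓
Status=L16: row 2 → {Reading,SensorID} = (12, L) ✓
Status=L80: rows 3, 7, 8 → {Reading,SensorID} = (13, I), (13, I), (13, I) ✓
Status=L98: rows 6, 9 → {Reading,SensorID} = (7, D), (7, D) ✓
Status=L45: rows 10, 12 → {Reading,SensorID} takes values {(10, H), (4, E)} — violation
Status=L29: row 13 → {Reading,SensorID} = (7, F) ✓
Status=L11: row 14 → {Reading,SensorID} = (1, N) ✓
The only Status value with inconsistent RHS is Status=L45.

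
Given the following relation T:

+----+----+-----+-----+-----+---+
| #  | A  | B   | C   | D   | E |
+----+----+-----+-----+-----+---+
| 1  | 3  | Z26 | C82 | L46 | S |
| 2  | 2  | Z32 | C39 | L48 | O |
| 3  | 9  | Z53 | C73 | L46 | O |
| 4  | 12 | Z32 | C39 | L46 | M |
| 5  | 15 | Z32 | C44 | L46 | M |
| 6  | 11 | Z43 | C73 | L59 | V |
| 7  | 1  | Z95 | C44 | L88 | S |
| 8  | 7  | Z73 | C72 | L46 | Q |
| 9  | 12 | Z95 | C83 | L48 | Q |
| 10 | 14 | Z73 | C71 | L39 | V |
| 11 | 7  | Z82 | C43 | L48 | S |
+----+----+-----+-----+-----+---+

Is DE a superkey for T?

No

Rows 4 and 5 have the same DE value (D=L46, E=M) but are distinct tuples, so DE does not determine every attribute — not a superkey.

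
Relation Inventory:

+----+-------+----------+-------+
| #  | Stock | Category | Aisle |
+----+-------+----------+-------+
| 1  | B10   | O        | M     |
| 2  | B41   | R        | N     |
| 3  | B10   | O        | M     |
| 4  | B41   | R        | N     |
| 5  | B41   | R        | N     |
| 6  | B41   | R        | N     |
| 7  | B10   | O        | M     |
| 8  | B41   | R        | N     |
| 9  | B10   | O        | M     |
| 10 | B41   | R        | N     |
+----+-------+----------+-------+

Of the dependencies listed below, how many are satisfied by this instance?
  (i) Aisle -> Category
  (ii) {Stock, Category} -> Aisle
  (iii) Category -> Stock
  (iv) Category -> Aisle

4

(i) Aisle -> Category: every LHS value maps to a single RHS value — holds.
(ii) {Stock, Category} -> Aisle: every LHS value maps to a single RHS value — holds.
(iii) Category -> Stock: every LHS value maps to a single RHS value — holds.
(iv) Category -> Aisle: every LHS value maps to a single RHS value — holds.
4 of the 4 dependencies hold.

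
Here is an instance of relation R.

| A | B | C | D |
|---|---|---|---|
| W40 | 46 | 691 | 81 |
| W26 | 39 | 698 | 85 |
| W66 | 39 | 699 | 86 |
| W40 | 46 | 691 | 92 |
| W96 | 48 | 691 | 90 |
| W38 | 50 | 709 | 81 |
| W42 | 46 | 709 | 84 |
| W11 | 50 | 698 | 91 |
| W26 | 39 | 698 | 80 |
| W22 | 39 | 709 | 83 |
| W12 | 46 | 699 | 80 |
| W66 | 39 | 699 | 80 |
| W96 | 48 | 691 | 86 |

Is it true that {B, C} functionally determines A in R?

Yes

(B=46, C=691): 2 rows → A = W40, W40 ✓
(B=39, C=698): 2 rows → A = W26, W26 ✓
(B=39, C=699): 2 rows → A = W66, W66 ✓
(B=48, C=691): 2 rows → A = W96, W96 ✓
(B=50, C=709): 1 row → A = W38 ✓
(B=46, C=709): 1 row → A = W42 ✓
(B=50, C=698): 1 row → A = W11 ✓
(B=39, C=709): 1 row → A = W22 ✓
(B=46, C=699): 1 row → A = W12 ✓
Every {B, C} value is associated with a single A value, so {B, C} -> A holds.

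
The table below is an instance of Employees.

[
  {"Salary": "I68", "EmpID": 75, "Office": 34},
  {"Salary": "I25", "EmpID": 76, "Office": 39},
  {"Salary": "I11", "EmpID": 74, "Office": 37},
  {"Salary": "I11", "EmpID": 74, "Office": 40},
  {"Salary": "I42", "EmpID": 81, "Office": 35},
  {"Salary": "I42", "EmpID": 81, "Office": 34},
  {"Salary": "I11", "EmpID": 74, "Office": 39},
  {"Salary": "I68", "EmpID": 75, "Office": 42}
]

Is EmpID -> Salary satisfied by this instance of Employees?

Yes

EmpID=75: 2 rows → Salary = I68, I68 ✓
EmpID=76: 1 row → Salary = I25 ✓
EmpID=74: 3 rows → Salary = I11, I11, I11 ✓
EmpID=81: 2 rows → Salary = I42, I42 ✓
Every EmpID value is associated with a single Salary value, so EmpID -> Salary holds.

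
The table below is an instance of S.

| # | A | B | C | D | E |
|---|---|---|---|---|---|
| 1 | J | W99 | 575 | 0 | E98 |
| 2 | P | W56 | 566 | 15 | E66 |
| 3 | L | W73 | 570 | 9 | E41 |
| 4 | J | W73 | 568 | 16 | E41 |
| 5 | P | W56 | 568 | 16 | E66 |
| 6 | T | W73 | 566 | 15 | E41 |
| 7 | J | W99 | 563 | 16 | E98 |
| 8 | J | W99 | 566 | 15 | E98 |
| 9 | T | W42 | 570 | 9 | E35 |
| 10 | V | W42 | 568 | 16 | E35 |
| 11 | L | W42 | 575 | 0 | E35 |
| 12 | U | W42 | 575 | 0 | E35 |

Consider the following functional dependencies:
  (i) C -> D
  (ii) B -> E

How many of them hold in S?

(i) C -> D: every LHS value maps to a single RHS value — holds.
(ii) B -> E: every LHS value maps to a single RHS value — holds.
2 of the 2 dependencies hold.

2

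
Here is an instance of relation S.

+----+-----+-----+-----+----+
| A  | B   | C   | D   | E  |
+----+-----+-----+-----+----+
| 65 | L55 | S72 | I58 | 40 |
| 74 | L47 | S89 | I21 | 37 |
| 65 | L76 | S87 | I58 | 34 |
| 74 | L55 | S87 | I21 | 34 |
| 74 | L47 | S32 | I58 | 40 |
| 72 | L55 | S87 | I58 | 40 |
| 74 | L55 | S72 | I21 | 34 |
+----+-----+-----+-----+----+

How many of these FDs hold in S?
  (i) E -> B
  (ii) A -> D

(i) E -> B: E=40: 3 rows → B takes values {L55, L47} — violation; E=34: 3 rows → B takes values {L76, L55} — violation — fails.
(ii) A -> D: A=74: 4 rows → D takes values {I21, I58} — violation — fails.
None of the 2 dependencies hold.

0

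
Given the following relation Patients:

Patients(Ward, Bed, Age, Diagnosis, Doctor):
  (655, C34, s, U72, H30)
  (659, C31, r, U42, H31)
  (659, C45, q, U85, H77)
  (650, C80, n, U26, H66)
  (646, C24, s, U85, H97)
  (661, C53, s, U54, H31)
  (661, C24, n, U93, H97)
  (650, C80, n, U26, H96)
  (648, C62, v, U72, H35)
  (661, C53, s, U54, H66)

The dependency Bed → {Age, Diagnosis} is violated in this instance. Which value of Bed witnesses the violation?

Bed=C34: 1 row → {Age,Diagnosis} = (s, U72) ✓
Bed=C31: 1 row → {Age,Diagnosis} = (r, U42) ✓
Bed=C45: 1 row → {Age,Diagnosis} = (q, U85) ✓
Bed=C80: 2 rows → {Age,Diagnosis} = (n, U26), (n, U26) ✓
Bed=C24: 2 rows → {Age,Diagnosis} takes values {(s, U85), (n, U93)} — violation
Bed=C53: 2 rows → {Age,Diagnosis} = (s, U54), (s, U54) ✓
Bed=C62: 1 row → {Age,Diagnosis} = (v, U72) ✓
The only Bed value with inconsistent RHS is Bed=C24.

C24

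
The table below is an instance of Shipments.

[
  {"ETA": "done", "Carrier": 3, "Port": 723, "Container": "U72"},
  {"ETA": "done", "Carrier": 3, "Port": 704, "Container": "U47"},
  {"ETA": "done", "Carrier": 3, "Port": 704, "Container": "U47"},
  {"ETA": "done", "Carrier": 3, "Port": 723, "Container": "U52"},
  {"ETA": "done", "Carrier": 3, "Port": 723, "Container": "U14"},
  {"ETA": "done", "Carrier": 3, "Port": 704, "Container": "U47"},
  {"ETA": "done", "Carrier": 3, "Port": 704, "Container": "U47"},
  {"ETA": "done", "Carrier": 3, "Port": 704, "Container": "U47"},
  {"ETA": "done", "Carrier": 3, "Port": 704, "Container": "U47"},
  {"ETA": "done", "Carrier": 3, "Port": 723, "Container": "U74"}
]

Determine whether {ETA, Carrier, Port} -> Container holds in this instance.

(ETA=done, Carrier=3, Port=723): 4 rows → Container takes values {U72, U52, U14, U74} — violation
(ETA=done, Carrier=3, Port=704): 6 rows → Container = U47, U47, U47, U47, U47, U47 ✓
Two rows agree on {ETA, Carrier, Port} but differ on Container, so {ETA, Carrier, Port} -> Container does not hold.

No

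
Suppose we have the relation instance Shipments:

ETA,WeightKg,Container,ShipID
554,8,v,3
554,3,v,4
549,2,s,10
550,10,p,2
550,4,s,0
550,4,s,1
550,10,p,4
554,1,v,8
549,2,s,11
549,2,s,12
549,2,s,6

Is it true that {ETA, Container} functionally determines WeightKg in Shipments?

(ETA=554, Container=v): 3 rows → WeightKg takes values {8, 3, 1} — violation
(ETA=549, Container=s): 4 rows → WeightKg = 2, 2, 2, 2 ✓
(ETA=550, Container=p): 2 rows → WeightKg = 10, 10 ✓
(ETA=550, Container=s): 2 rows → WeightKg = 4, 4 ✓
Two rows agree on {ETA, Container} but differ on WeightKg, so {ETA, Container} → WeightKg does not hold.

No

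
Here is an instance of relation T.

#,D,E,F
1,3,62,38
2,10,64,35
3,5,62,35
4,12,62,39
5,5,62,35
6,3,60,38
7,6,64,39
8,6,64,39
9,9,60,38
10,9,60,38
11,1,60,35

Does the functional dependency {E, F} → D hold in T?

No

(E=62, F=38): row 1 → D = 3 ✓
(E=64, F=35): row 2 → D = 10 ✓
(E=62, F=35): rows 3, 5 → D = 5, 5 ✓
(E=62, F=39): row 4 → D = 12 ✓
(E=60, F=38): rows 6, 9, 10 → D takes values {3, 9} — violation
(E=64, F=39): rows 7, 8 → D = 6, 6 ✓
(E=60, F=35): row 11 → D = 1 ✓
Two rows agree on {E, F} but differ on D, so {E, F} → D does not hold.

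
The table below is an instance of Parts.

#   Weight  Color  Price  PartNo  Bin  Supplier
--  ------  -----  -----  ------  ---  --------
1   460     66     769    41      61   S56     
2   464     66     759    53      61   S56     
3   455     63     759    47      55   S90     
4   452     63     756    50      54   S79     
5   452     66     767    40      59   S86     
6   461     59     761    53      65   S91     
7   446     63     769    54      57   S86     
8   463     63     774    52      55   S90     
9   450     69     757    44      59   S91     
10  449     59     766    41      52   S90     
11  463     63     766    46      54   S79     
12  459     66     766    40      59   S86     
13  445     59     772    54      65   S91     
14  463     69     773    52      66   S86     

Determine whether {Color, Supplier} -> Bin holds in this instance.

(Color=66, Supplier=S56): rows 1, 2 → Bin = 61, 61 ✓
(Color=63, Supplier=S90): rows 3, 8 → Bin = 55, 55 ✓
(Color=63, Supplier=S79): rows 4, 11 → Bin = 54, 54 ✓
(Color=66, Supplier=S86): rows 5, 12 → Bin = 59, 59 ✓
(Color=59, Supplier=S91): rows 6, 13 → Bin = 65, 65 ✓
(Color=63, Supplier=S86): row 7 → Bin = 57 ✓
(Color=69, Supplier=S91): row 9 → Bin = 59 ✓
(Color=59, Supplier=S90): row 10 → Bin = 52 ✓
(Color=69, Supplier=S86): row 14 → Bin = 66 ✓
Every {Color, Supplier} value is associated with a single Bin value, so {Color, Supplier} -> Bin holds.

Yes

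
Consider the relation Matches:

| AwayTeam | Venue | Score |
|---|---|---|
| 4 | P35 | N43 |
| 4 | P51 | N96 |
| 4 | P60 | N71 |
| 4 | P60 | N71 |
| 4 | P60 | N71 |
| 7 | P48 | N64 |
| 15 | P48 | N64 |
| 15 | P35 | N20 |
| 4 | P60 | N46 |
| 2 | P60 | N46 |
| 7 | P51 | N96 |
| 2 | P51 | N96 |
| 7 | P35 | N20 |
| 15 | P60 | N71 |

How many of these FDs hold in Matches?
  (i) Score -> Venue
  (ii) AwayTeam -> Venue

(i) Score -> Venue: every LHS value maps to a single RHS value — holds.
(ii) AwayTeam -> Venue: AwayTeam=4: 6 rows → Venue takes values {P35, P51, P60} — violation; AwayTeam=7: 3 rows → Venue takes values {P48, P51, P35} — violation; AwayTeam=15: 3 rows → Venue takes values {P48, P35, P60} — violation; AwayTeam=2: 2 rows → Venue takes values {P60, P51} — violation — fails.
1 of the 2 dependencies holds.

1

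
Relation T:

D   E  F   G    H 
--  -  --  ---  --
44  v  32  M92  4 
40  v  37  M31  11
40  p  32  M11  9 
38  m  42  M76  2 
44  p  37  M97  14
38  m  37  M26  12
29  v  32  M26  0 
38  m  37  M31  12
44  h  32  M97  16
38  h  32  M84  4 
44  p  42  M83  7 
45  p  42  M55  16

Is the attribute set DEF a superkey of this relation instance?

No

Two distinct rows share (D=38, E=m, F=37), so DEF does not determine every attribute — not a superkey.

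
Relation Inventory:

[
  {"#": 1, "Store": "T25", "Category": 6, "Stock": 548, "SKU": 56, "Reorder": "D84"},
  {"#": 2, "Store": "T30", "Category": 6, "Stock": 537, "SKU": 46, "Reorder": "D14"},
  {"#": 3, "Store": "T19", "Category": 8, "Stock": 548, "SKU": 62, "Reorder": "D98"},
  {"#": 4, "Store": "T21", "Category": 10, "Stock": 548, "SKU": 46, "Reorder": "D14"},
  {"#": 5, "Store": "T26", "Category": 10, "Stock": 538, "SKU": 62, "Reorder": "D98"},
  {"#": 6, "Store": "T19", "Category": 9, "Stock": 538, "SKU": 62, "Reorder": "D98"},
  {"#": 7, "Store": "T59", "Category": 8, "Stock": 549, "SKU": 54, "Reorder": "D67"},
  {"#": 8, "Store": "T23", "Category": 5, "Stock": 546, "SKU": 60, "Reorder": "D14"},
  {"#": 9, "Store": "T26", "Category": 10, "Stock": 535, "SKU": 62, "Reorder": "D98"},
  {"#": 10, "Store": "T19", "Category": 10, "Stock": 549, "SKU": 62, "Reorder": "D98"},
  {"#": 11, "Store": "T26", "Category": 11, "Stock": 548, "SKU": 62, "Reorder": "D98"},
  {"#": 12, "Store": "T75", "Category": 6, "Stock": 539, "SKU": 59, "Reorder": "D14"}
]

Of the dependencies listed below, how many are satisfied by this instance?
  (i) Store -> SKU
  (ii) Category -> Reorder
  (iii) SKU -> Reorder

(i) Store -> SKU: every LHS value maps to a single RHS value — holds.
(ii) Category -> Reorder: Category=6: rows 1, 2, 12 → Reorder takes values {D84, D14} — violation; Category=8: rows 3, 7 → Reorder takes values {D98, D67} — violation; Category=10: rows 4, 5, 9, 10 → Reorder takes values {D14, D98} — violation — fails.
(iii) SKU -> Reorder: every LHS value maps to a single RHS value — holds.
2 of the 3 dependencies hold.

2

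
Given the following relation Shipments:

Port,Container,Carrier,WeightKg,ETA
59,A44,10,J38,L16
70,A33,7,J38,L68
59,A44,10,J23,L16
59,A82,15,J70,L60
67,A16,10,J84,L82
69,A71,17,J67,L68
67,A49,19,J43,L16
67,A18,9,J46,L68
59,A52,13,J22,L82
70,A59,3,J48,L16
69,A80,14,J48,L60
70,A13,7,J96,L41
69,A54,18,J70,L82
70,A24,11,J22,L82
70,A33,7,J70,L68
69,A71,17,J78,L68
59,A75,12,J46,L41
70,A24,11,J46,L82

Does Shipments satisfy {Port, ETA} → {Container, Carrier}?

(Port=59, ETA=L16): 2 rows → {Container,Carrier} = (A44, 10), (A44, 10) ✓
(Port=70, ETA=L68): 2 rows → {Container,Carrier} = (A33, 7), (A33, 7) ✓
(Port=59, ETA=L60): 1 row → {Container,Carrier} = (A82, 15) ✓
(Port=67, ETA=L82): 1 row → {Container,Carrier} = (A16, 10) ✓
(Port=69, ETA=L68): 2 rows → {Container,Carrier} = (A71, 17), (A71, 17) ✓
(Port=67, ETA=L16): 1 row → {Container,Carrier} = (A49, 19) ✓
(Port=67, ETA=L68): 1 row → {Container,Carrier} = (A18, 9) ✓
(Port=59, ETA=L82): 1 row → {Container,Carrier} = (A52, 13) ✓
(Port=70, ETA=L16): 1 row → {Container,Carrier} = (A59, 3) ✓
(Port=69, ETA=L60): 1 row → {Container,Carrier} = (A80, 14) ✓
(Port=70, ETA=L41): 1 row → {Container,Carrier} = (A13, 7) ✓
(Port=69, ETA=L82): 1 row → {Container,Carrier} = (A54, 18) ✓
(Port=70, ETA=L82): 2 rows → {Container,Carrier} = (A24, 11), (A24, 11) ✓
(Port=59, ETA=L41): 1 row → {Container,Carrier} = (A75, 12) ✓
Every {Port, ETA} value is associated with a single {Container, Carrier} value, so {Port, ETA} → {Container, Carrier} holds.

Yes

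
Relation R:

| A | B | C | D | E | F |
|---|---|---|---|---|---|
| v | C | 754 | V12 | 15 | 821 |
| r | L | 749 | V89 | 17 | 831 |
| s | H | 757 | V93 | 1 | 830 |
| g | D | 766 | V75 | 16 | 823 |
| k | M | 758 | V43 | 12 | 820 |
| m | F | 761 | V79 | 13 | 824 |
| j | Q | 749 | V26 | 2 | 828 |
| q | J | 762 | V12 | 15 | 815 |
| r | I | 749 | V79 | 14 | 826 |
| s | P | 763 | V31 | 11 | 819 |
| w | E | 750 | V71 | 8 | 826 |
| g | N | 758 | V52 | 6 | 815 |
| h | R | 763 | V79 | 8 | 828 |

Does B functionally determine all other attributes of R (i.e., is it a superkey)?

All 13 rows have distinct B values, so B → (all attributes) holds and B is a superkey.

Yes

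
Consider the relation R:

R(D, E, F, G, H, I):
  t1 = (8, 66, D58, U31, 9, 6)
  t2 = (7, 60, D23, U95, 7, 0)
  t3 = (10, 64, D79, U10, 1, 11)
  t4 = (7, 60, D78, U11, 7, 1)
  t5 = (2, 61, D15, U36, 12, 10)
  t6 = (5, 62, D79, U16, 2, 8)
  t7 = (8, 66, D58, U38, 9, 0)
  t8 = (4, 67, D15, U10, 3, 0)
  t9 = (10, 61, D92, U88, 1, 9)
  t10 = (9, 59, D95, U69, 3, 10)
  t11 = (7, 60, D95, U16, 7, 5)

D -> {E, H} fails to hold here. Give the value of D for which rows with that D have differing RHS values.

D=8: rows 1, 7 → {E,H} = (66, 9), (66, 9) ✓
D=7: rows 2, 4, 11 → {E,H} = (60, 7), (60, 7), (60, 7) ✓
D=10: rows 3, 9 → {E,H} takes values {(64, 1), (61, 1)} — violation
D=2: row 5 → {E,H} = (61, 12) ✓
D=5: row 6 → {E,H} = (62, 2) ✓
D=4: row 8 → {E,H} = (67, 3) ✓
D=9: row 10 → {E,H} = (59, 3) ✓
The only D value with inconsistent RHS is D=10.

10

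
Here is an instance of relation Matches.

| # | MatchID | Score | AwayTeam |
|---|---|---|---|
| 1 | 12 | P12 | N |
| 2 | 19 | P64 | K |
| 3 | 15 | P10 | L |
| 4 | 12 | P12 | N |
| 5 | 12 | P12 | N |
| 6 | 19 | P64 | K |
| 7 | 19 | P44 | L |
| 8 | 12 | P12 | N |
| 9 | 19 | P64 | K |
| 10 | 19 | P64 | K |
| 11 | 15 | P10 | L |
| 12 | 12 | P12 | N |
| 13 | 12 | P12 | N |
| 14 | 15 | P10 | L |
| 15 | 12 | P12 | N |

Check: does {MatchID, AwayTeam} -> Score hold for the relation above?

(MatchID=12, AwayTeam=N): rows 1, 4, 5, 8, 12, 13, 15 → Score = P12, P12, P12, P12, P12, P12, P12 ✓
(MatchID=19, AwayTeam=K): rows 2, 6, 9, 10 → Score = P64, P64, P64, P64 ✓
(MatchID=15, AwayTeam=L): rows 3, 11, 14 → Score = P10, P10, P10 ✓
(MatchID=19, AwayTeam=L): row 7 → Score = P44 ✓
Every {MatchID, AwayTeam} value is associated with a single Score value, so {MatchID, AwayTeam} -> Score holds.

Yes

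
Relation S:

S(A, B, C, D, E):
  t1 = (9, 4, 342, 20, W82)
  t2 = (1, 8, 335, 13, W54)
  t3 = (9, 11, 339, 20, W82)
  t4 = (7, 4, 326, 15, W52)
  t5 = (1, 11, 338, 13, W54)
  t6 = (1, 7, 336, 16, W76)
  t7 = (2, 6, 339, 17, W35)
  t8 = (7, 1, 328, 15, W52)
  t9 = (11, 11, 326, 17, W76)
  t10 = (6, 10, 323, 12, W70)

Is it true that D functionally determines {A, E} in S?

D=20: rows 1, 3 → {A,E} = (9, W82), (9, W82) ✓
D=13: rows 2, 5 → {A,E} = (1, W54), (1, W54) ✓
D=15: rows 4, 8 → {A,E} = (7, W52), (7, W52) ✓
D=16: row 6 → {A,E} = (1, W76) ✓
D=17: rows 7, 9 → {A,E} takes values {(2, W35), (11, W76)} — violation
D=12: row 10 → {A,E} = (6, W70) ✓
Two rows agree on D but differ on {A, E}, so D -> {A, E} does not hold.

No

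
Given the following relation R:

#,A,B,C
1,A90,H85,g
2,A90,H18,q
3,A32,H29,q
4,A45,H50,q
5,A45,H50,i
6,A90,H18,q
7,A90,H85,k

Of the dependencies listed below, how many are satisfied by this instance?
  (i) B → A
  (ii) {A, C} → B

(i) B → A: every LHS value maps to a single RHS value — holds.
(ii) {A, C} → B: every LHS value maps to a single RHS value — holds.
2 of the 2 dependencies hold.

2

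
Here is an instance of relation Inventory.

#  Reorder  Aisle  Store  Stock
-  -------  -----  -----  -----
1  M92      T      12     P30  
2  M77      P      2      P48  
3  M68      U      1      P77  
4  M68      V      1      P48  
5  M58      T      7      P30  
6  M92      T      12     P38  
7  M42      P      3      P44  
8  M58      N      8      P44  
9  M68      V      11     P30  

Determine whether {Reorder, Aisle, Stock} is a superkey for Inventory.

Yes

All 9 rows have distinct {Reorder, Aisle, Stock} values, so {Reorder, Aisle, Stock} → (all attributes) holds and {Reorder, Aisle, Stock} is a superkey.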